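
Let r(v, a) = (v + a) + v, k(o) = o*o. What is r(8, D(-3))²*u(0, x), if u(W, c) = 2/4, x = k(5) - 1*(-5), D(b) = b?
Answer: 169/2 ≈ 84.500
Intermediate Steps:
k(o) = o²
r(v, a) = a + 2*v (r(v, a) = (a + v) + v = a + 2*v)
x = 30 (x = 5² - 1*(-5) = 25 + 5 = 30)
u(W, c) = ½ (u(W, c) = 2*(¼) = ½)
r(8, D(-3))²*u(0, x) = (-3 + 2*8)²*(½) = (-3 + 16)²*(½) = 13²*(½) = 169*(½) = 169/2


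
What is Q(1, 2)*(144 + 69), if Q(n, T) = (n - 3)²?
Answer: 852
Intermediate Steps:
Q(n, T) = (-3 + n)²
Q(1, 2)*(144 + 69) = (-3 + 1)²*(144 + 69) = (-2)²*213 = 4*213 = 852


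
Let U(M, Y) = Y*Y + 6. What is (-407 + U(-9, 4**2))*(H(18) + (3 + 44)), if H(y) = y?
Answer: -9425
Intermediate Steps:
U(M, Y) = 6 + Y**2 (U(M, Y) = Y**2 + 6 = 6 + Y**2)
(-407 + U(-9, 4**2))*(H(18) + (3 + 44)) = (-407 + (6 + (4**2)**2))*(18 + (3 + 44)) = (-407 + (6 + 16**2))*(18 + 47) = (-407 + (6 + 256))*65 = (-407 + 262)*65 = -145*65 = -9425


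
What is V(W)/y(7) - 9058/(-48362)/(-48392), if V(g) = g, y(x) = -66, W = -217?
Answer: 126962964835/38615509416 ≈ 3.2879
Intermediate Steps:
V(W)/y(7) - 9058/(-48362)/(-48392) = -217/(-66) - 9058/(-48362)/(-48392) = -217*(-1/66) - 9058*(-1/48362)*(-1/48392) = 217/66 + (4529/24181)*(-1/48392) = 217/66 - 4529/1170166952 = 126962964835/38615509416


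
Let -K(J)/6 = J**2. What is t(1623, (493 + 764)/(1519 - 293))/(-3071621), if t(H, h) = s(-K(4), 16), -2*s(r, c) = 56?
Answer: 4/438803 ≈ 9.1157e-6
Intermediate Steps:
K(J) = -6*J**2
s(r, c) = -28 (s(r, c) = -1/2*56 = -28)
t(H, h) = -28
t(1623, (493 + 764)/(1519 - 293))/(-3071621) = -28/(-3071621) = -28*(-1/3071621) = 4/438803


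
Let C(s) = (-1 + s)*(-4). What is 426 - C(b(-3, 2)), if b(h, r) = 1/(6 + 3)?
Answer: 3802/9 ≈ 422.44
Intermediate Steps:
b(h, r) = ⅑ (b(h, r) = 1/9 = ⅑)
C(s) = 4 - 4*s
426 - C(b(-3, 2)) = 426 - (4 - 4*⅑) = 426 - (4 - 4/9) = 426 - 1*32/9 = 426 - 32/9 = 3802/9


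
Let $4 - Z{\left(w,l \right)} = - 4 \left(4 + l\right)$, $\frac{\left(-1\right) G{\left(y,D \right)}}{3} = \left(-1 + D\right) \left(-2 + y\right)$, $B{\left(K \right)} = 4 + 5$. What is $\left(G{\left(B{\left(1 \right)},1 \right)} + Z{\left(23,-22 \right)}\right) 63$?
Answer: $-4284$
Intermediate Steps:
$B{\left(K \right)} = 9$
$G{\left(y,D \right)} = - 3 \left(-1 + D\right) \left(-2 + y\right)$
$Z{\left(w,l \right)} = 20 + 4 l$ ($Z{\left(w,l \right)} = 4 - - 4 \left(4 + l\right) = 4 - \left(-16 - 4 l\right) = 4 + \left(16 + 4 l\right) = 20 + 4 l$)
$\left(G{\left(B{\left(1 \right)},1 \right)} + Z{\left(23,-22 \right)}\right) 63 = \left(\left(-6 + 3 \cdot 9 + 6 \cdot 1 - 3 \cdot 9\right) + \left(20 + 4 \left(-22\right)\right)\right) 63 = \left(\left(-6 + 27 + 6 - 27\right) + \left(20 - 88\right)\right) 63 = \left(0 - 68\right) 63 = \left(-68\right) 63 = -4284$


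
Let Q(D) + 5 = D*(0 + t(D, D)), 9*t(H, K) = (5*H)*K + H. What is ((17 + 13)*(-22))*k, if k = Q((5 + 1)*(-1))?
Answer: 79860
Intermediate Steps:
t(H, K) = H/9 + 5*H*K/9 (t(H, K) = ((5*H)*K + H)/9 = (5*H*K + H)/9 = (H + 5*H*K)/9 = H/9 + 5*H*K/9)
Q(D) = -5 + D²*(1 + 5*D)/9 (Q(D) = -5 + D*(0 + D*(1 + 5*D)/9) = -5 + D*(D*(1 + 5*D)/9) = -5 + D²*(1 + 5*D)/9)
k = -121 (k = -5 + ((5 + 1)*(-1))²*(1 + 5*((5 + 1)*(-1)))/9 = -5 + (6*(-1))²*(1 + 5*(6*(-1)))/9 = -5 + (⅑)*(-6)²*(1 + 5*(-6)) = -5 + (⅑)*36*(1 - 30) = -5 + (⅑)*36*(-29) = -5 - 116 = -121)
((17 + 13)*(-22))*k = ((17 + 13)*(-22))*(-121) = (30*(-22))*(-121) = -660*(-121) = 79860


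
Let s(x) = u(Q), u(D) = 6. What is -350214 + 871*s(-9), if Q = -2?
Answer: -344988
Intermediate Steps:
s(x) = 6
-350214 + 871*s(-9) = -350214 + 871*6 = -350214 + 5226 = -344988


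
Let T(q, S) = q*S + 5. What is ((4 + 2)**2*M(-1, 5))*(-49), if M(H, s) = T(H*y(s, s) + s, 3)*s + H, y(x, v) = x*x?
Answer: 486864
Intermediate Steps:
y(x, v) = x**2
T(q, S) = 5 + S*q (T(q, S) = S*q + 5 = 5 + S*q)
M(H, s) = H + s*(5 + 3*s + 3*H*s**2) (M(H, s) = (5 + 3*(H*s**2 + s))*s + H = (5 + 3*(s + H*s**2))*s + H = (5 + (3*s + 3*H*s**2))*s + H = (5 + 3*s + 3*H*s**2)*s + H = s*(5 + 3*s + 3*H*s**2) + H = H + s*(5 + 3*s + 3*H*s**2))
((4 + 2)**2*M(-1, 5))*(-49) = ((4 + 2)**2*(-1 + 5*(5 + 3*5 + 3*(-1)*5**2)))*(-49) = (6**2*(-1 + 5*(5 + 15 + 3*(-1)*25)))*(-49) = (36*(-1 + 5*(5 + 15 - 75)))*(-49) = (36*(-1 + 5*(-55)))*(-49) = (36*(-1 - 275))*(-49) = (36*(-276))*(-49) = -9936*(-49) = 486864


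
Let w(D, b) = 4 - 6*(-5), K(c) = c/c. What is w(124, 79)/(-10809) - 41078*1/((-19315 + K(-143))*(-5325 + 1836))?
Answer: -151953037/40465620873 ≈ -0.0037551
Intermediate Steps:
K(c) = 1
w(D, b) = 34 (w(D, b) = 4 + 30 = 34)
w(124, 79)/(-10809) - 41078*1/((-19315 + K(-143))*(-5325 + 1836)) = 34/(-10809) - 41078*1/((-19315 + 1)*(-5325 + 1836)) = 34*(-1/10809) - 41078/((-3489*(-19314))) = -34/10809 - 41078/67386546 = -34/10809 - 41078*1/67386546 = -34/10809 - 20539/33693273 = -151953037/40465620873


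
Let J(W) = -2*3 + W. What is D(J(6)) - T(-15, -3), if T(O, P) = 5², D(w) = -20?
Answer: -45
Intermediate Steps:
J(W) = -6 + W
T(O, P) = 25
D(J(6)) - T(-15, -3) = -20 - 1*25 = -20 - 25 = -45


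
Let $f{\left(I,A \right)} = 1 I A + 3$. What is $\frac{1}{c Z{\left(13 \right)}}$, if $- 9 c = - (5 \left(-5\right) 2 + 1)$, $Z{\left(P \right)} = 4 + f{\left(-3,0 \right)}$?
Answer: $- \frac{9}{343} \approx -0.026239$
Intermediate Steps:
$f{\left(I,A \right)} = 3 + A I$ ($f{\left(I,A \right)} = I A + 3 = A I + 3 = 3 + A I$)
$Z{\left(P \right)} = 7$ ($Z{\left(P \right)} = 4 + \left(3 + 0 \left(-3\right)\right) = 4 + \left(3 + 0\right) = 4 + 3 = 7$)
$c = - \frac{49}{9}$ ($c = - \frac{\left(-1\right) \left(5 \left(-5\right) 2 + 1\right)}{9} = - \frac{\left(-1\right) \left(\left(-25\right) 2 + 1\right)}{9} = - \frac{\left(-1\right) \left(-50 + 1\right)}{9} = - \frac{\left(-1\right) \left(-49\right)}{9} = \left(- \frac{1}{9}\right) 49 = - \frac{49}{9} \approx -5.4444$)
$\frac{1}{c Z{\left(13 \right)}} = \frac{1}{\left(- \frac{49}{9}\right) 7} = \frac{1}{- \frac{343}{9}} = - \frac{9}{343}$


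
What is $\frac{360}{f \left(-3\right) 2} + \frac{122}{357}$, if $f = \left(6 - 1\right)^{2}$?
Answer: $- \frac{3674}{1785} \approx -2.0583$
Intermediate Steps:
$f = 25$ ($f = 5^{2} = 25$)
$\frac{360}{f \left(-3\right) 2} + \frac{122}{357} = \frac{360}{25 \left(-3\right) 2} + \frac{122}{357} = \frac{360}{\left(-75\right) 2} + 122 \cdot \frac{1}{357} = \frac{360}{-150} + \frac{122}{357} = 360 \left(- \frac{1}{150}\right) + \frac{122}{357} = - \frac{12}{5} + \frac{122}{357} = - \frac{3674}{1785}$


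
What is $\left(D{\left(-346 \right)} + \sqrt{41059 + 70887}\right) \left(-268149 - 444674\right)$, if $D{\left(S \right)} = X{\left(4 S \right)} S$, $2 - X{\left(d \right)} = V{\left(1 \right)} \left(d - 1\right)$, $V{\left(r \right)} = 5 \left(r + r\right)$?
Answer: $3416412371816 - 712823 \sqrt{111946} \approx 3.4162 \cdot 10^{12}$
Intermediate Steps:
$V{\left(r \right)} = 10 r$ ($V{\left(r \right)} = 5 \cdot 2 r = 10 r$)
$X{\left(d \right)} = 12 - 10 d$ ($X{\left(d \right)} = 2 - 10 \cdot 1 \left(d - 1\right) = 2 - 10 \left(-1 + d\right) = 2 - \left(-10 + 10 d\right) = 12 - 10 d$)
$D{\left(S \right)} = S \left(12 - 40 S\right)$ ($D{\left(S \right)} = \left(12 - 10 \cdot 4 S\right) S = \left(12 - 40 S\right) S = S \left(12 - 40 S\right)$)
$\left(D{\left(-346 \right)} + \sqrt{41059 + 70887}\right) \left(-268149 - 444674\right) = \left(4 \left(-346\right) \left(3 - -3460\right) + \sqrt{41059 + 70887}\right) \left(-268149 - 444674\right) = \left(4 \left(-346\right) \left(3 + 3460\right) + \sqrt{111946}\right) \left(-712823\right) = \left(4 \left(-346\right) 3463 + \sqrt{111946}\right) \left(-712823\right) = \left(-4792792 + \sqrt{111946}\right) \left(-712823\right) = 3416412371816 - 712823 \sqrt{111946}$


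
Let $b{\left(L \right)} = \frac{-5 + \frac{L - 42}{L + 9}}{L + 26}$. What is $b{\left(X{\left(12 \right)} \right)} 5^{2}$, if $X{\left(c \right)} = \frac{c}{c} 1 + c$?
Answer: $- \frac{3475}{858} \approx -4.0501$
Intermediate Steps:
$X{\left(c \right)} = 1 + c$ ($X{\left(c \right)} = 1 \cdot 1 + c = 1 + c$)
$b{\left(L \right)} = \frac{-5 + \frac{-42 + L}{9 + L}}{26 + L}$
$b{\left(X{\left(12 \right)} \right)} 5^{2} = \frac{-87 - 4 \left(1 + 12\right)}{234 + \left(1 + 12\right)^{2} + 35 \left(1 + 12\right)} 5^{2} = \frac{-87 - 52}{234 + 13^{2} + 35 \cdot 13} \cdot 25 = \frac{-87 - 52}{234 + 169 + 455} \cdot 25 = \frac{1}{858} \left(-139\right) 25 = \left(- \frac{139}{858}\right) 25 = - \frac{3475}{858}$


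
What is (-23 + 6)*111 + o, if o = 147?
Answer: -1740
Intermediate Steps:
(-23 + 6)*111 + o = (-23 + 6)*111 + 147 = -17*111 + 147 = -1887 + 147 = -1740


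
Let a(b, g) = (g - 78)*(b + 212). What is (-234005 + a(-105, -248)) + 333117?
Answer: 64230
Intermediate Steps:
a(b, g) = (-78 + g)*(212 + b)
(-234005 + a(-105, -248)) + 333117 = (-234005 + (-16536 - 78*(-105) + 212*(-248) - 105*(-248))) + 333117 = (-234005 + (-16536 + 8190 - 52576 + 26040)) + 333117 = (-234005 - 34882) + 333117 = -268887 + 333117 = 64230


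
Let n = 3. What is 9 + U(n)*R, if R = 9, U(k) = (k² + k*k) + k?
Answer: 198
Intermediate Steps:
U(k) = k + 2*k² (U(k) = (k² + k²) + k = 2*k² + k = k + 2*k²)
9 + U(n)*R = 9 + (3*(1 + 2*3))*9 = 9 + (3*(1 + 6))*9 = 9 + (3*7)*9 = 9 + 21*9 = 9 + 189 = 198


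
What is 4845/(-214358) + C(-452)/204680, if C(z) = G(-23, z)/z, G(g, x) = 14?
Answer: -842556241/37277081840 ≈ -0.022603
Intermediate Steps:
C(z) = 14/z
4845/(-214358) + C(-452)/204680 = 4845/(-214358) + (14/(-452))/204680 = 4845*(-1/214358) + (14*(-1/452))*(1/204680) = -255/11282 - 7/226*1/204680 = -255/11282 - 1/6608240 = -842556241/37277081840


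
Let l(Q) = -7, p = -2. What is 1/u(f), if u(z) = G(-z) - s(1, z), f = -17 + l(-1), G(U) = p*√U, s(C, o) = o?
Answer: 1/20 + √6/120 ≈ 0.070412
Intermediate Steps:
G(U) = -2*√U
f = -24 (f = -17 - 7 = -24)
u(z) = -z - 2*√(-z) (u(z) = -2*√(-z) - z = -z - 2*√(-z))
1/u(f) = 1/(-1*(-24) - 2*√24) = 1/(24 - 4*√6)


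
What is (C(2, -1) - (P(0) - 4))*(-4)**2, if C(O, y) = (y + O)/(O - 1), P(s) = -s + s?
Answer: 80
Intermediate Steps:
P(s) = 0
C(O, y) = (O + y)/(-1 + O)
(C(2, -1) - (P(0) - 4))*(-4)**2 = ((2 - 1)/(-1 + 2) - (0 - 4))*(-4)**2 = (1/1 - 1*(-4))*16 = (1*1 + 4)*16 = (1 + 4)*16 = 5*16 = 80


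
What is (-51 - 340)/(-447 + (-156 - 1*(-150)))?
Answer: 391/453 ≈ 0.86313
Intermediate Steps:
(-51 - 340)/(-447 + (-156 - 1*(-150))) = -391/(-447 + (-156 + 150)) = -391/(-447 - 6) = -391/(-453) = -391*(-1/453) = 391/453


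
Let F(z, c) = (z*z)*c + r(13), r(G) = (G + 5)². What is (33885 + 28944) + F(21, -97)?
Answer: 20376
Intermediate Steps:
r(G) = (5 + G)²
F(z, c) = 324 + c*z² (F(z, c) = (z*z)*c + (5 + 13)² = z²*c + 18² = c*z² + 324 = 324 + c*z²)
(33885 + 28944) + F(21, -97) = (33885 + 28944) + (324 - 97*21²) = 62829 + (324 - 97*441) = 62829 + (324 - 42777) = 62829 - 42453 = 20376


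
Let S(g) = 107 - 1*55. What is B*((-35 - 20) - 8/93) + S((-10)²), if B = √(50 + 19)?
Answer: 52 - 5123*√69/93 ≈ -405.58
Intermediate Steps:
B = √69 ≈ 8.3066
S(g) = 52 (S(g) = 107 - 55 = 52)
B*((-35 - 20) - 8/93) + S((-10)²) = √69*((-35 - 20) - 8/93) + 52 = √69*(-55 - 8*1/93) + 52 = √69*(-55 - 8/93) + 52 = √69*(-5123/93) + 52 = -5123*√69/93 + 52 = 52 - 5123*√69/93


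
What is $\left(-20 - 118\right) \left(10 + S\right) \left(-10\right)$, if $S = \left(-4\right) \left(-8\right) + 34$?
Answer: $104880$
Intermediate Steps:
$S = 66$ ($S = 32 + 34 = 66$)
$\left(-20 - 118\right) \left(10 + S\right) \left(-10\right) = \left(-20 - 118\right) \left(10 + 66\right) \left(-10\right) = \left(-138\right) 76 \left(-10\right) = \left(-10488\right) \left(-10\right) = 104880$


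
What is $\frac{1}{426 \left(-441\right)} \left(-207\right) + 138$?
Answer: $\frac{2880635}{20874} \approx 138.0$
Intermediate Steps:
$\frac{1}{426 \left(-441\right)} \left(-207\right) + 138 = \frac{1}{426} \left(- \frac{1}{441}\right) \left(-207\right) + 138 = \left(- \frac{1}{187866}\right) \left(-207\right) + 138 = \frac{23}{20874} + 138 = \frac{2880635}{20874}$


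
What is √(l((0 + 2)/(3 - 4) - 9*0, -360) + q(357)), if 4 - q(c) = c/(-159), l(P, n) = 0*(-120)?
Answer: √17543/53 ≈ 2.4991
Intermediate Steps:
l(P, n) = 0
q(c) = 4 + c/159 (q(c) = 4 - c/(-159) = 4 - c*(-1)/159 = 4 - (-1)*c/159 = 4 + c/159)
√(l((0 + 2)/(3 - 4) - 9*0, -360) + q(357)) = √(0 + (4 + (1/159)*357)) = √(0 + (4 + 119/53)) = √(0 + 331/53) = √(331/53) = √17543/53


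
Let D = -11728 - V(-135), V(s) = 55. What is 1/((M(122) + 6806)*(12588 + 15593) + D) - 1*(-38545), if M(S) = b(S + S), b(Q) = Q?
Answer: 7657514171516/198664267 ≈ 38545.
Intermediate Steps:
M(S) = 2*S (M(S) = S + S = 2*S)
D = -11783 (D = -11728 - 1*55 = -11728 - 55 = -11783)
1/((M(122) + 6806)*(12588 + 15593) + D) - 1*(-38545) = 1/((2*122 + 6806)*(12588 + 15593) - 11783) - 1*(-38545) = 1/((244 + 6806)*28181 - 11783) + 38545 = 1/(7050*28181 - 11783) + 38545 = 1/(198676050 - 11783) + 38545 = 1/198664267 + 38545 = 7657514171516/198664267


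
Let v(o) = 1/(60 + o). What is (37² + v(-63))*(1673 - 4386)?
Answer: -11139578/3 ≈ -3.7132e+6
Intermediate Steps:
(37² + v(-63))*(1673 - 4386) = (37² + 1/(60 - 63))*(1673 - 4386) = (1369 + 1/(-3))*(-2713) = (1369 - ⅓)*(-2713) = (4106/3)*(-2713) = -11139578/3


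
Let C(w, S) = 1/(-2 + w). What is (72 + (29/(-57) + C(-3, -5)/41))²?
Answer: 697756161124/136539225 ≈ 5110.3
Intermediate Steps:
(72 + (29/(-57) + C(-3, -5)/41))² = (72 + (29/(-57) + 1/(-2 - 3*41)))² = (72 + (29*(-1/57) + (1/41)/(-5)))² = (72 + (-29/57 - ⅕*1/41))² = (72 + (-29/57 - 1/205))² = (72 - 6002/11685)² = (835318/11685)² = 697756161124/136539225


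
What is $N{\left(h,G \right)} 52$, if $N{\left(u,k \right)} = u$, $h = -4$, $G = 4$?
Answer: $-208$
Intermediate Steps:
$N{\left(h,G \right)} 52 = \left(-4\right) 52 = -208$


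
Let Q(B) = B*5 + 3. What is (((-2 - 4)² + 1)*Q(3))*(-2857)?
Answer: -1902762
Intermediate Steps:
Q(B) = 3 + 5*B (Q(B) = 5*B + 3 = 3 + 5*B)
(((-2 - 4)² + 1)*Q(3))*(-2857) = (((-2 - 4)² + 1)*(3 + 5*3))*(-2857) = (((-6)² + 1)*(3 + 15))*(-2857) = ((36 + 1)*18)*(-2857) = (37*18)*(-2857) = 666*(-2857) = -1902762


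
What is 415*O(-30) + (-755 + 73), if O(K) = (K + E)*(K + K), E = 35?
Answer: -125182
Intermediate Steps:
O(K) = 2*K*(35 + K) (O(K) = (K + 35)*(K + K) = (35 + K)*(2*K) = 2*K*(35 + K))
415*O(-30) + (-755 + 73) = 415*(2*(-30)*(35 - 30)) + (-755 + 73) = 415*(2*(-30)*5) - 682 = 415*(-300) - 682 = -124500 - 682 = -125182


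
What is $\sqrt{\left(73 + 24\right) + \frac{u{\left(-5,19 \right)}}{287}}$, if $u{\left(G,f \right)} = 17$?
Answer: $\frac{4 \sqrt{499667}}{287} \approx 9.8519$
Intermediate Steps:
$\sqrt{\left(73 + 24\right) + \frac{u{\left(-5,19 \right)}}{287}} = \sqrt{\left(73 + 24\right) + \frac{17}{287}} = \sqrt{97 + 17 \cdot \frac{1}{287}} = \sqrt{97 + \frac{17}{287}} = \sqrt{\frac{27856}{287}} = \frac{4 \sqrt{499667}}{287}$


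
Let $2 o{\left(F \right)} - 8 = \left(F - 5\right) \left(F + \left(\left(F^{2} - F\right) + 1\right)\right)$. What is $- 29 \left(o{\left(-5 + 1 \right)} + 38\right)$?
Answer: $\frac{2001}{2} \approx 1000.5$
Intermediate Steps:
$o{\left(F \right)} = 4 + \frac{\left(1 + F^{2}\right) \left(-5 + F\right)}{2}$ ($o{\left(F \right)} = 4 + \frac{\left(F - 5\right) \left(F + \left(\left(F^{2} - F\right) + 1\right)\right)}{2} = 4 + \frac{\left(-5 + F\right) \left(F + \left(1 + F^{2} - F\right)\right)}{2} = 4 + \frac{\left(-5 + F\right) \left(1 + F^{2}\right)}{2} = 4 + \frac{\left(1 + F^{2}\right) \left(-5 + F\right)}{2}$)
$- 29 \left(o{\left(-5 + 1 \right)} + 38\right) = - 29 \left(\left(\frac{3}{2} + \frac{-5 + 1}{2} + \frac{\left(-5 + 1\right)^{3}}{2} - \frac{5 \left(-5 + 1\right)^{2}}{2}\right) + 38\right) = - 29 \left(\left(\frac{3}{2} + \frac{1}{2} \left(-4\right) + \frac{\left(-4\right)^{3}}{2} - \frac{5 \left(-4\right)^{2}}{2}\right) + 38\right) = - 29 \left(\left(\frac{3}{2} - 2 + \frac{1}{2} \left(-64\right) - 40\right) + 38\right) = - 29 \left(\left(\frac{3}{2} - 2 - 32 - 40\right) + 38\right) = - 29 \left(- \frac{145}{2} + 38\right) = \left(-29\right) \left(- \frac{69}{2}\right) = \frac{2001}{2}$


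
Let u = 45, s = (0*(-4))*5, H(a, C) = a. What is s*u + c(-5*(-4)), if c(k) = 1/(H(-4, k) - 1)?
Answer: -1/5 ≈ -0.20000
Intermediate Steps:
s = 0 (s = 0*5 = 0)
c(k) = -1/5 (c(k) = 1/(-4 - 1) = 1/(-5) = -1/5)
s*u + c(-5*(-4)) = 0*45 - 1/5 = 0 - 1/5 = -1/5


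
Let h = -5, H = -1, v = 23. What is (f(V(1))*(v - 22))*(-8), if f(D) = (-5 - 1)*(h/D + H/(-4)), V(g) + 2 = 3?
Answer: -228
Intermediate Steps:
V(g) = 1 (V(g) = -2 + 3 = 1)
f(D) = -3/2 + 30/D (f(D) = (-5 - 1)*(-5/D - 1/(-4)) = -6*(-5/D - 1*(-¼)) = -6*(-5/D + ¼) = -6*(¼ - 5/D) = -3/2 + 30/D)
(f(V(1))*(v - 22))*(-8) = ((-3/2 + 30/1)*(23 - 22))*(-8) = ((-3/2 + 30*1)*1)*(-8) = ((-3/2 + 30)*1)*(-8) = ((57/2)*1)*(-8) = (57/2)*(-8) = -228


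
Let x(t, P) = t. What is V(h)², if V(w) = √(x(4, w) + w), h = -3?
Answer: 1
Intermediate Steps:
V(w) = √(4 + w)
V(h)² = (√(4 - 3))² = (√1)² = 1² = 1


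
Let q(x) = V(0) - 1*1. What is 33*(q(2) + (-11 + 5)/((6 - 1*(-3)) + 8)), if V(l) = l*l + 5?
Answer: 2046/17 ≈ 120.35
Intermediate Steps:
V(l) = 5 + l**2 (V(l) = l**2 + 5 = 5 + l**2)
q(x) = 4 (q(x) = (5 + 0**2) - 1*1 = (5 + 0) - 1 = 5 - 1 = 4)
33*(q(2) + (-11 + 5)/((6 - 1*(-3)) + 8)) = 33*(4 + (-11 + 5)/((6 - 1*(-3)) + 8)) = 33*(4 - 6/((6 + 3) + 8)) = 33*(4 - 6/(9 + 8)) = 33*(4 - 6/17) = 33*(62/17) = 2046/17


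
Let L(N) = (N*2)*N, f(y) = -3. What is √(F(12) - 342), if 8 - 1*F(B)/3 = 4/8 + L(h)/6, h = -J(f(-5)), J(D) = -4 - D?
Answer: I*√1282/2 ≈ 17.903*I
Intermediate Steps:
h = 1 (h = -(-4 - 1*(-3)) = -(-4 + 3) = -1*(-1) = 1)
L(N) = 2*N² (L(N) = (2*N)*N = 2*N²)
F(B) = 43/2 (F(B) = 24 - 3*(4/8 + (2*1²)/6) = 24 - 3*(4*(⅛) + (2*1)*(⅙)) = 24 - 3*(½ + 2*(⅙)) = 24 - 3*(½ + ⅓) = 24 - 3*⅚ = 24 - 5/2 = 43/2)
√(F(12) - 342) = √(43/2 - 342) = √(-641/2) = I*√1282/2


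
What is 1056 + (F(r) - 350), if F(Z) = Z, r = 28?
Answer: 734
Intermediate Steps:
1056 + (F(r) - 350) = 1056 + (28 - 350) = 1056 - 322 = 734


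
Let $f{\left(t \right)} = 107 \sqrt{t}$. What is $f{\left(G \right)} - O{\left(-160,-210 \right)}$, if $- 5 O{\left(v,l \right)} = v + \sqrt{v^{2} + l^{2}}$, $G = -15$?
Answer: $-32 + 2 \sqrt{697} + 107 i \sqrt{15} \approx 20.802 + 414.41 i$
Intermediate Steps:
$O{\left(v,l \right)} = - \frac{v}{5} - \frac{\sqrt{l^{2} + v^{2}}}{5}$ ($O{\left(v,l \right)} = - \frac{v + \sqrt{v^{2} + l^{2}}}{5} = - \frac{v + \sqrt{l^{2} + v^{2}}}{5} = - \frac{v}{5} - \frac{\sqrt{l^{2} + v^{2}}}{5}$)
$f{\left(G \right)} - O{\left(-160,-210 \right)} = 107 \sqrt{-15} - \left(\left(- \frac{1}{5}\right) \left(-160\right) - \frac{\sqrt{\left(-210\right)^{2} + \left(-160\right)^{2}}}{5}\right) = 107 i \sqrt{15} - \left(32 - \frac{\sqrt{44100 + 25600}}{5}\right) = 107 i \sqrt{15} - \left(32 - \frac{\sqrt{69700}}{5}\right) = 107 i \sqrt{15} - \left(32 - \frac{10 \sqrt{697}}{5}\right) = 107 i \sqrt{15} - \left(32 - 2 \sqrt{697}\right) = -32 + 2 \sqrt{697} + 107 i \sqrt{15}$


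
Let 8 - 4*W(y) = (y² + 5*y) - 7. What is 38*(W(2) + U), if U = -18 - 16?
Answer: -2565/2 ≈ -1282.5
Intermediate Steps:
W(y) = 15/4 - 5*y/4 - y²/4 (W(y) = 2 - ((y² + 5*y) - 7)/4 = 2 - (-7 + y² + 5*y)/4 = 2 + (7/4 - 5*y/4 - y²/4) = 15/4 - 5*y/4 - y²/4)
U = -34
38*(W(2) + U) = 38*((15/4 - 5/4*2 - ¼*2²) - 34) = 38*((15/4 - 5/2 - ¼*4) - 34) = 38*((15/4 - 5/2 - 1) - 34) = 38*(¼ - 34) = 38*(-135/4) = -2565/2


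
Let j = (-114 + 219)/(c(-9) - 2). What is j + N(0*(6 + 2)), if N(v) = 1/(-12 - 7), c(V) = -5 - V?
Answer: 1993/38 ≈ 52.447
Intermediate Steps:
N(v) = -1/19 (N(v) = 1/(-19) = -1/19)
j = 105/2 (j = (-114 + 219)/((-5 - 1*(-9)) - 2) = 105/((-5 + 9) - 2) = 105/(4 - 2) = 105/2 ≈ 52.500)
j + N(0*(6 + 2)) = 105/2 - 1/19 = 1993/38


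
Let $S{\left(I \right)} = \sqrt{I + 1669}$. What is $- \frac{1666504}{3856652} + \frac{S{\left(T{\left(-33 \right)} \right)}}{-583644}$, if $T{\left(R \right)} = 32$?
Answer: $- \frac{416626}{964163} - \frac{3 \sqrt{21}}{194548} \approx -0.43218$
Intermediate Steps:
$S{\left(I \right)} = \sqrt{1669 + I}$
$- \frac{1666504}{3856652} + \frac{S{\left(T{\left(-33 \right)} \right)}}{-583644} = - \frac{1666504}{3856652} + \frac{\sqrt{1669 + 32}}{-583644} = \left(-1666504\right) \frac{1}{3856652} + \sqrt{1701} \left(- \frac{1}{583644}\right) = - \frac{416626}{964163} + 9 \sqrt{21} \left(- \frac{1}{583644}\right) = - \frac{416626}{964163} - \frac{3 \sqrt{21}}{194548}$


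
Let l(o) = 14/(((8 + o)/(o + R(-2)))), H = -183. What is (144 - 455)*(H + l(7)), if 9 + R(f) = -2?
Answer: 871111/15 ≈ 58074.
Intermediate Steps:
R(f) = -11 (R(f) = -9 - 2 = -11)
l(o) = 14*(-11 + o)/(8 + o) (l(o) = 14/(((8 + o)/(o - 11))) = 14/(((8 + o)/(-11 + o))) = 14*((-11 + o)/(8 + o)) = 14*(-11 + o)/(8 + o))
(144 - 455)*(H + l(7)) = (144 - 455)*(-183 + 14*(-11 + 7)/(8 + 7)) = -311*(-183 + 14*(-4)/15) = -311*(-183 + 14*(1/15)*(-4)) = -311*(-183 - 56/15) = -311*(-2801/15) = 871111/15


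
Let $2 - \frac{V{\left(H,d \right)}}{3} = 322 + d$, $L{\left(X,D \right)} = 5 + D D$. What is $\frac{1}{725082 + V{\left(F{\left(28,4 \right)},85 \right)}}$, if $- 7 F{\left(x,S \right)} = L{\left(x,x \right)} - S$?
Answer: $\frac{1}{723867} \approx 1.3815 \cdot 10^{-6}$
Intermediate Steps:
$L{\left(X,D \right)} = 5 + D^{2}$
$F{\left(x,S \right)} = - \frac{5}{7} - \frac{x^{2}}{7} + \frac{S}{7}$ ($F{\left(x,S \right)} = - \frac{\left(5 + x^{2}\right) - S}{7} = - \frac{5 + x^{2} - S}{7} = - \frac{5}{7} - \frac{x^{2}}{7} + \frac{S}{7}$)
$V{\left(H,d \right)} = -960 - 3 d$ ($V{\left(H,d \right)} = 6 - 3 \left(322 + d\right) = 6 - \left(966 + 3 d\right) = -960 - 3 d$)
$\frac{1}{725082 + V{\left(F{\left(28,4 \right)},85 \right)}} = \frac{1}{725082 - 1215} = \frac{1}{723867}$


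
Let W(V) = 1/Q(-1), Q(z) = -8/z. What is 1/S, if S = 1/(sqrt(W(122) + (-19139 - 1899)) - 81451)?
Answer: -81451 + I*sqrt(336606)/4 ≈ -81451.0 + 145.04*I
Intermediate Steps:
W(V) = 1/8 (W(V) = 1/(-8/(-1)) = 1/(-8*(-1)) = 1/8)
S = 1/(-81451 + I*sqrt(336606)/4) (S = 1/(sqrt(1/8 + (-19139 - 1899)) - 81451) = 1/(sqrt(1/8 - 21038) - 81451) = 1/(sqrt(-168303/8) - 81451) = 1/(I*sqrt(336606)/4 - 81451) = 1/(-81451 + I*sqrt(336606)/4) ≈ -1.2277e-5 - 2.186e-8*I)
1/S = 1/(-651608/53074291511 - 2*I*sqrt(336606)/53074291511)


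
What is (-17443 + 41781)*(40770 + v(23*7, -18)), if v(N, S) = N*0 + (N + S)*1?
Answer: 995740594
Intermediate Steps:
v(N, S) = N + S (v(N, S) = 0 + (N + S) = N + S)
(-17443 + 41781)*(40770 + v(23*7, -18)) = (-17443 + 41781)*(40770 + (23*7 - 18)) = 24338*(40770 + (161 - 18)) = 24338*(40770 + 143) = 24338*40913 = 995740594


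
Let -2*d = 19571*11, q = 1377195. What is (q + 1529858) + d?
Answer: 5598825/2 ≈ 2.7994e+6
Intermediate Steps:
d = -215281/2 (d = -19571*11/2 = -½*215281 = -215281/2 ≈ -1.0764e+5)
(q + 1529858) + d = (1377195 + 1529858) - 215281/2 = 2907053 - 215281/2 = 5598825/2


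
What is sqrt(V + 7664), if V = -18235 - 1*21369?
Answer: 2*I*sqrt(7985) ≈ 178.72*I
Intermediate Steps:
V = -39604 (V = -18235 - 21369 = -39604)
sqrt(V + 7664) = sqrt(-39604 + 7664) = sqrt(-31940) = 2*I*sqrt(7985)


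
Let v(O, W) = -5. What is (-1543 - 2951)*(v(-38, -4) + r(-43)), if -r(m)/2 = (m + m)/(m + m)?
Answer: 31458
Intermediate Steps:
r(m) = -2 (r(m) = -2*(m + m)/(m + m) = -2*2*m/(2*m) = -2*2*m*1/(2*m) = -2*1 = -2)
(-1543 - 2951)*(v(-38, -4) + r(-43)) = (-1543 - 2951)*(-5 - 2) = -4494*(-7) = 31458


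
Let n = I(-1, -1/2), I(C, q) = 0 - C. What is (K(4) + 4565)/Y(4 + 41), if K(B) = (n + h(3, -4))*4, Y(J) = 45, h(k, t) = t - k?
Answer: 4541/45 ≈ 100.91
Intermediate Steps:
I(C, q) = -C
n = 1 (n = -1*(-1) = 1)
K(B) = -24 (K(B) = (1 + (-4 - 1*3))*4 = (1 + (-4 - 3))*4 = (1 - 7)*4 = -6*4 = -24)
(K(4) + 4565)/Y(4 + 41) = (-24 + 4565)/45 = 4541*(1/45) = 4541/45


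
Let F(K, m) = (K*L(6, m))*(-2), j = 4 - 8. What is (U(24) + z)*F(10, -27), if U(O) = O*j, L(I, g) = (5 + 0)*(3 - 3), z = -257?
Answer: 0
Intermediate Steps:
L(I, g) = 0 (L(I, g) = 5*0 = 0)
j = -4
U(O) = -4*O (U(O) = O*(-4) = -4*O)
F(K, m) = 0 (F(K, m) = (K*0)*(-2) = 0*(-2) = 0)
(U(24) + z)*F(10, -27) = (-4*24 - 257)*0 = (-96 - 257)*0 = -353*0 = 0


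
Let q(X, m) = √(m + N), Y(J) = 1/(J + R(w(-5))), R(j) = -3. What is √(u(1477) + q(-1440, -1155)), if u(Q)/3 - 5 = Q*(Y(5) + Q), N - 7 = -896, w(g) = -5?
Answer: √(26187270 + 8*I*√511)/2 ≈ 2558.7 + 0.0088348*I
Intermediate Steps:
N = -889 (N = 7 - 896 = -889)
Y(J) = 1/(-3 + J) (Y(J) = 1/(J - 3) = 1/(-3 + J))
q(X, m) = √(-889 + m) (q(X, m) = √(m - 889) = √(-889 + m))
u(Q) = 15 + 3*Q*(½ + Q) (u(Q) = 15 + 3*(Q*(1/(-3 + 5) + Q)) = 15 + 3*(Q*(1/2 + Q)) = 15 + 3*(Q*(½ + Q)) = 15 + 3*Q*(½ + Q))
√(u(1477) + q(-1440, -1155)) = √((15 + 3*1477² + (3/2)*1477) + √(-889 - 1155)) = √((15 + 3*2181529 + 4431/2) + √(-2044)) = √((15 + 6544587 + 4431/2) + 2*I*√511) = √(13093635/2 + 2*I*√511)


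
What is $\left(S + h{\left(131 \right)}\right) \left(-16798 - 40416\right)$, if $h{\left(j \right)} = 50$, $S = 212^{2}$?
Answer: $-2574286716$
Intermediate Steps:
$S = 44944$
$\left(S + h{\left(131 \right)}\right) \left(-16798 - 40416\right) = \left(44944 + 50\right) \left(-16798 - 40416\right) = 44994 \left(-57214\right) = -2574286716$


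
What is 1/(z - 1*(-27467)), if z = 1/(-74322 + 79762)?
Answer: 5440/149420481 ≈ 3.6407e-5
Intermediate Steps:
z = 1/5440 ≈ 0.00018382
1/(z - 1*(-27467)) = 1/(1/5440 - 1*(-27467)) = 1/(1/5440 + 27467) = 1/(149420481/5440) = 5440/149420481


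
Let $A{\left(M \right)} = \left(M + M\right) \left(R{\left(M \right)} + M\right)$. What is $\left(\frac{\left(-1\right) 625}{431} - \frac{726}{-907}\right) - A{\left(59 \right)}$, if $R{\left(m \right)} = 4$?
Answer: $- \frac{2906330947}{390917} \approx -7434.6$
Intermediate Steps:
$A{\left(M \right)} = 2 M \left(4 + M\right)$ ($A{\left(M \right)} = \left(M + M\right) \left(4 + M\right) = 2 M \left(4 + M\right)$)
$\left(\frac{\left(-1\right) 625}{431} - \frac{726}{-907}\right) - A{\left(59 \right)} = \left(\frac{\left(-1\right) 625}{431} - \frac{726}{-907}\right) - 2 \cdot 59 \left(4 + 59\right) = \left(\left(-625\right) \frac{1}{431} - - \frac{726}{907}\right) - 2 \cdot 59 \cdot 63 = \left(- \frac{625}{431} + \frac{726}{907}\right) - 7434 = - \frac{253969}{390917} - 7434 = - \frac{2906330947}{390917}$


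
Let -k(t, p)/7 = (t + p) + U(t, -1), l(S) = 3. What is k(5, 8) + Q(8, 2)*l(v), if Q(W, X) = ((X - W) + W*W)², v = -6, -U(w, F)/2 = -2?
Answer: 9973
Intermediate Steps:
U(w, F) = 4 (U(w, F) = -2*(-2) = 4)
Q(W, X) = (X + W² - W)² (Q(W, X) = ((X - W) + W²)² = (X + W² - W)²)
k(t, p) = -28 - 7*p - 7*t (k(t, p) = -7*((t + p) + 4) = -7*((p + t) + 4) = -7*(4 + p + t) = -28 - 7*p - 7*t)
k(5, 8) + Q(8, 2)*l(v) = (-28 - 7*8 - 7*5) + (2 + 8² - 1*8)²*3 = (-28 - 56 - 35) + (2 + 64 - 8)²*3 = -119 + 58²*3 = -119 + 3364*3 = -119 + 10092 = 9973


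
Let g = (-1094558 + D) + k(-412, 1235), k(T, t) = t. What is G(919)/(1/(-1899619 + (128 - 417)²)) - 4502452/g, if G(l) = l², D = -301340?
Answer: -2139141839981823962/1394663 ≈ -1.5338e+12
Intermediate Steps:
g = -1394663 (g = (-1094558 - 301340) + 1235 = -1395898 + 1235 = -1394663)
G(919)/(1/(-1899619 + (128 - 417)²)) - 4502452/g = 919²/(1/(-1899619 + (128 - 417)²)) - 4502452/(-1394663) = 844561/(1/(-1899619 + (-289)²)) - 4502452*(-1/1394663) = 844561/(1/(-1899619 + 83521)) + 4502452/1394663 = 844561/(1/(-1816098)) + 4502452/1394663 = 844561/(-1/1816098) + 4502452/1394663 = 844561*(-1816098) + 4502452/1394663 = -1533805542978 + 4502452/1394663 = -2139141839981823962/1394663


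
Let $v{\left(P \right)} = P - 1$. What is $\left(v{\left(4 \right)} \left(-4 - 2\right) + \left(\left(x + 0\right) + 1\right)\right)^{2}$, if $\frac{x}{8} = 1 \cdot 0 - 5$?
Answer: $3249$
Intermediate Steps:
$x = -40$ ($x = 8 \left(1 \cdot 0 - 5\right) = 8 \left(0 - 5\right) = 8 \left(-5\right) = -40$)
$v{\left(P \right)} = -1 + P$
$\left(v{\left(4 \right)} \left(-4 - 2\right) + \left(\left(x + 0\right) + 1\right)\right)^{2} = \left(\left(-1 + 4\right) \left(-4 - 2\right) + \left(\left(-40 + 0\right) + 1\right)\right)^{2} = \left(3 \left(-6\right) + \left(-40 + 1\right)\right)^{2} = \left(-18 - 39\right)^{2} = \left(-57\right)^{2} = 3249$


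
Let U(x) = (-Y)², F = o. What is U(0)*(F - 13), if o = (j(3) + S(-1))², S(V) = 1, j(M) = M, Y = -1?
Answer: 3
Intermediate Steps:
o = 16 (o = (3 + 1)² = 4² = 16)
F = 16
U(x) = 1 (U(x) = (-1*(-1))² = 1² = 1)
U(0)*(F - 13) = 1*(16 - 13) = 1*3 = 3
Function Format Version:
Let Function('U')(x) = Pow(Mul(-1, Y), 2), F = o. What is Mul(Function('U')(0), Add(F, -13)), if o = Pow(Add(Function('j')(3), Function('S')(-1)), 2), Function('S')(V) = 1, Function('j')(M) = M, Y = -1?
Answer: 3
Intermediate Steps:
o = 16 (o = Pow(Add(3, 1), 2) = Pow(4, 2) = 16)
F = 16
Function('U')(x) = 1 (Function('U')(x) = Pow(Mul(-1, -1), 2) = Pow(1, 2) = 1)
Mul(Function('U')(0), Add(F, -13)) = Mul(1, Add(16, -13)) = Mul(1, 3) = 3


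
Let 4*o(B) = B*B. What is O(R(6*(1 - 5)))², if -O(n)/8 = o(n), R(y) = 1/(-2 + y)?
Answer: 1/114244 ≈ 8.7532e-6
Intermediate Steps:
o(B) = B²/4 (o(B) = (B*B)/4 = B²/4)
O(n) = -2*n²
O(R(6*(1 - 5)))² = (-2/(-2 + 6*(1 - 5))²)² = (-2/(-2 + 6*(-4))²)² = (-2/(-2 - 24)²)² = (-2*(1/(-26))²)² = (-2*(-1/26)²)² = (-2*1/676)² = (-1/338)² = 1/114244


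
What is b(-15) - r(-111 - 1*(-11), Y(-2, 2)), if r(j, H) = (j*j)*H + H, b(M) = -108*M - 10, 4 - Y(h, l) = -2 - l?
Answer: -78398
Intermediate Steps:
Y(h, l) = 6 + l (Y(h, l) = 4 - (-2 - l) = 4 + (2 + l) = 6 + l)
b(M) = -10 - 108*M
r(j, H) = H + H*j² (r(j, H) = j²*H + H = H*j² + H = H + H*j²)
b(-15) - r(-111 - 1*(-11), Y(-2, 2)) = (-10 - 108*(-15)) - (6 + 2)*(1 + (-111 - 1*(-11))²) = (-10 + 1620) - 8*(1 + (-111 + 11)²) = 1610 - 8*(1 + (-100)²) = 1610 - 8*(1 + 10000) = 1610 - 8*10001 = 1610 - 1*80008 = 1610 - 80008 = -78398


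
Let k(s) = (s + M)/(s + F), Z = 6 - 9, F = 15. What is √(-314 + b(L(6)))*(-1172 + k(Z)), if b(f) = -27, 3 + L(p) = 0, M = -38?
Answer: -14105*I*√341/12 ≈ -21705.0*I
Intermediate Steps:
L(p) = -3 (L(p) = -3 + 0 = -3)
Z = -3
k(s) = (-38 + s)/(15 + s) (k(s) = (s - 38)/(s + 15) = (-38 + s)/(15 + s))
√(-314 + b(L(6)))*(-1172 + k(Z)) = √(-314 - 27)*(-1172 + (-38 - 3)/(15 - 3)) = √(-341)*(-1172 - 41/12) = (I*√341)*(-1172 + (1/12)*(-41)) = (I*√341)*(-1172 - 41/12) = (I*√341)*(-14105/12) = -14105*I*√341/12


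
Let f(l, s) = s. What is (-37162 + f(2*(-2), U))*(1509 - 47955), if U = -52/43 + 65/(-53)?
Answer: 3933871650054/2279 ≈ 1.7261e+9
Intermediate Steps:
U = -5551/2279 (U = -52*1/43 + 65*(-1/53) = -52/43 - 65/53 = -5551/2279 ≈ -2.4357)
(-37162 + f(2*(-2), U))*(1509 - 47955) = (-37162 - 5551/2279)*(1509 - 47955) = -84697749/2279*(-46446) = 3933871650054/2279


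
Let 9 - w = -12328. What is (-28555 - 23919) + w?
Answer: -40137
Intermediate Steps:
w = 12337 (w = 9 - 1*(-12328) = 9 + 12328 = 12337)
(-28555 - 23919) + w = (-28555 - 23919) + 12337 = -52474 + 12337 = -40137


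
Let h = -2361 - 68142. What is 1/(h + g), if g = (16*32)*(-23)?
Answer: -1/82279 ≈ -1.2154e-5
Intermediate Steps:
h = -70503
g = -11776 (g = 512*(-23) = -11776)
1/(h + g) = 1/(-70503 - 11776) = 1/(-82279) = -1/82279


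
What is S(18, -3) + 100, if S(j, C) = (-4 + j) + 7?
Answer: 121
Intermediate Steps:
S(j, C) = 3 + j
S(18, -3) + 100 = (3 + 18) + 100 = 21 + 100 = 121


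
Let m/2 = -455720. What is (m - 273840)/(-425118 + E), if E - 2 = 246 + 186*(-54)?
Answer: 592640/217457 ≈ 2.7253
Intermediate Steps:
m = -911440 (m = 2*(-455720) = -911440)
E = -9796 (E = 2 + (246 + 186*(-54)) = 2 + (246 - 10044) = 2 - 9798 = -9796)
(m - 273840)/(-425118 + E) = (-911440 - 273840)/(-425118 - 9796) = -1185280/(-434914) = -1185280*(-1/434914) = 592640/217457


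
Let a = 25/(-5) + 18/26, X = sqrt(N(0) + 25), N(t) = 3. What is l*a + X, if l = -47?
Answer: 2632/13 + 2*sqrt(7) ≈ 207.75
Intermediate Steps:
X = 2*sqrt(7) (X = sqrt(3 + 25) = sqrt(28) = 2*sqrt(7) ≈ 5.2915)
a = -56/13 (a = 25*(-1/5) + 18*(1/26) = -5 + 9/13 = -56/13 ≈ -4.3077)
l*a + X = -47*(-56/13) + 2*sqrt(7) = 2632/13 + 2*sqrt(7)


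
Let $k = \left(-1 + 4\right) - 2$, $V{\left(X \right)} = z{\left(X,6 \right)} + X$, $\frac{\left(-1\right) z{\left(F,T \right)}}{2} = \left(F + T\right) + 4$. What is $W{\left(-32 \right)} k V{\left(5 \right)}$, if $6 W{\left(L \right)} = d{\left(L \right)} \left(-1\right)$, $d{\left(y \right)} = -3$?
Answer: $- \frac{25}{2} \approx -12.5$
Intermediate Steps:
$z{\left(F,T \right)} = -8 - 2 F - 2 T$ ($z{\left(F,T \right)} = - 2 \left(\left(F + T\right) + 4\right) = - 2 \left(4 + F + T\right) = -8 - 2 F - 2 T$)
$W{\left(L \right)} = \frac{1}{2}$ ($W{\left(L \right)} = \frac{\left(-3\right) \left(-1\right)}{6} = \frac{1}{6} \cdot 3 = \frac{1}{2}$)
$V{\left(X \right)} = -20 - X$ ($V{\left(X \right)} = \left(-8 - 2 X - 12\right) + X = \left(-20 - 2 X\right) + X = -20 - X$)
$k = 1$ ($k = 3 - 2 = 1$)
$W{\left(-32 \right)} k V{\left(5 \right)} = \frac{1 \left(-20 - 5\right)}{2} = \frac{1 \left(-25\right)}{2} = \frac{1}{2} \left(-25\right) = - \frac{25}{2}$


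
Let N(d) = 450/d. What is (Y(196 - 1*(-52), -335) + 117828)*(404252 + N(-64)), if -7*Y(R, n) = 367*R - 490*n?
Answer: 526331569255/16 ≈ 3.2896e+10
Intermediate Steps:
Y(R, n) = 70*n - 367*R/7 (Y(R, n) = -(367*R - 490*n)/7 = -(-490*n + 367*R)/7 = 70*n - 367*R/7)
(Y(196 - 1*(-52), -335) + 117828)*(404252 + N(-64)) = ((70*(-335) - 367*(196 - 1*(-52))/7) + 117828)*(404252 + 450/(-64)) = ((-23450 - 367*(196 + 52)/7) + 117828)*(404252 + 450*(-1/64)) = ((-23450 - 367/7*248) + 117828)*(404252 - 225/32) = ((-23450 - 91016/7) + 117828)*(12935839/32) = (-255166/7 + 117828)*(12935839/32) = (569630/7)*(12935839/32) = 526331569255/16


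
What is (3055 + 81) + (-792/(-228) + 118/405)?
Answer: 24160492/7695 ≈ 3139.8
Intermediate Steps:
(3055 + 81) + (-792/(-228) + 118/405) = 3136 + (-792*(-1/228) + 118*(1/405)) = 3136 + (66/19 + 118/405) = 3136 + 28972/7695 = 24160492/7695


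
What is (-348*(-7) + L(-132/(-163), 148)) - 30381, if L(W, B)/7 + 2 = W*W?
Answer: -742720703/26569 ≈ -27954.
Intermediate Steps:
L(W, B) = -14 + 7*W**2 (L(W, B) = -14 + 7*(W*W) = -14 + 7*W**2)
(-348*(-7) + L(-132/(-163), 148)) - 30381 = (-348*(-7) + (-14 + 7*(-132/(-163))**2)) - 30381 = (2436 + (-14 + 7*(-132*(-1/163))**2)) - 30381 = (2436 + (-14 + 7*(132/163)**2)) - 30381 = (2436 + (-14 + 7*(17424/26569))) - 30381 = (2436 + (-14 + 121968/26569)) - 30381 = (2436 - 249998/26569) - 30381 = 64472086/26569 - 30381 = -742720703/26569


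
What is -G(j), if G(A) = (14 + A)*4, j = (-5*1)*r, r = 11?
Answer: 164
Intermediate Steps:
j = -55 (j = -5*1*11 = -5*11 = -55)
G(A) = 56 + 4*A
-G(j) = -(56 + 4*(-55)) = -(56 - 220) = -1*(-164) = 164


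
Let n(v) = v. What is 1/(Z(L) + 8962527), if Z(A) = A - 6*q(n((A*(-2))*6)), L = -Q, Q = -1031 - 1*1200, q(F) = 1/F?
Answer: 4462/40000750197 ≈ 1.1155e-7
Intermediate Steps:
Q = -2231 (Q = -1031 - 1200 = -2231)
L = 2231 (L = -1*(-2231) = 2231)
Z(A) = A + 1/(2*A) (Z(A) = A - 6*(-1/(12*A)) = A - (-1)/(2*A) = A + 1/(2*A))
1/(Z(L) + 8962527) = 1/((2231 + (½)/2231) + 8962527) = 1/((2231 + (½)*(1/2231)) + 8962527) = 1/((2231 + 1/4462) + 8962527) = 1/(9954723/4462 + 8962527) = 1/(40000750197/4462) = 4462/40000750197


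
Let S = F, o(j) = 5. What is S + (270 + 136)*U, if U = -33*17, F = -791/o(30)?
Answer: -1139621/5 ≈ -2.2792e+5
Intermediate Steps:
F = -791/5 ≈ -158.20
U = -561
S = -791/5 ≈ -158.20
S + (270 + 136)*U = -791/5 + (270 + 136)*(-561) = -791/5 + 406*(-561) = -791/5 - 227766 = -1139621/5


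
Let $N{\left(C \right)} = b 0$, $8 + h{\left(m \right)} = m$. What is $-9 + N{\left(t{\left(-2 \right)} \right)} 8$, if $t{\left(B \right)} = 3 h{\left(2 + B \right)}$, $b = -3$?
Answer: $-9$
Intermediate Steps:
$h{\left(m \right)} = -8 + m$
$t{\left(B \right)} = -18 + 3 B$ ($t{\left(B \right)} = 3 \left(-8 + \left(2 + B\right)\right) = 3 \left(-6 + B\right) = -18 + 3 B$)
$N{\left(C \right)} = 0$ ($N{\left(C \right)} = \left(-3\right) 0 = 0$)
$-9 + N{\left(t{\left(-2 \right)} \right)} 8 = -9 + 0 \cdot 8 = -9 + 0 = -9$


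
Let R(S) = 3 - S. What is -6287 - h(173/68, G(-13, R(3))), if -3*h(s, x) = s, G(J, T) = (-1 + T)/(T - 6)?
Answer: -1282375/204 ≈ -6286.1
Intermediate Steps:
G(J, T) = (-1 + T)/(-6 + T)
h(s, x) = -s/3
-6287 - h(173/68, G(-13, R(3))) = -6287 - (-1)*173/68/3 = -6287 - (-1)*173*(1/68)/3 = -6287 - (-1)*173/(3*68) = -6287 - 1*(-173/204) = -6287 + 173/204 = -1282375/204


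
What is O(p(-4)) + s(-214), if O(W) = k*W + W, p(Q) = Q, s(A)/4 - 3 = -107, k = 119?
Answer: -896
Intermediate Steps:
s(A) = -416 (s(A) = 12 + 4*(-107) = 12 - 428 = -416)
O(W) = 120*W (O(W) = 119*W + W = 120*W)
O(p(-4)) + s(-214) = 120*(-4) - 416 = -480 - 416 = -896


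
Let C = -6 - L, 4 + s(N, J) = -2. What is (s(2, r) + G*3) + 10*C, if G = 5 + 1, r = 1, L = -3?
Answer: -18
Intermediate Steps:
G = 6
s(N, J) = -6 (s(N, J) = -4 - 2 = -6)
C = -3 (C = -6 - 1*(-3) = -6 + 3 = -3)
(s(2, r) + G*3) + 10*C = (-6 + 6*3) + 10*(-3) = (-6 + 18) - 30 = 12 - 30 = -18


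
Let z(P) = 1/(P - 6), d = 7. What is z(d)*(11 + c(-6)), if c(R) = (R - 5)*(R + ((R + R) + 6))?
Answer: 143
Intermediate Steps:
z(P) = 1/(-6 + P)
c(R) = (-5 + R)*(6 + 3*R) (c(R) = (-5 + R)*(R + (2*R + 6)) = (-5 + R)*(R + (6 + 2*R)) = (-5 + R)*(6 + 3*R))
z(d)*(11 + c(-6)) = (11 + (-30 - 9*(-6) + 3*(-6)**2))/(-6 + 7) = (11 + (-30 + 54 + 3*36))/1 = 1*(11 + (-30 + 54 + 108)) = 1*(11 + 132) = 1*143 = 143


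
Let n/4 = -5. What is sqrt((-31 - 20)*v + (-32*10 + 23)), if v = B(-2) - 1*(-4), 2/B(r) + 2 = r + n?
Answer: I*sqrt(1987)/2 ≈ 22.288*I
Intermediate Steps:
n = -20 (n = 4*(-5) = -20)
B(r) = 2/(-22 + r) (B(r) = 2/(-2 + (r - 20)) = 2/(-2 + (-20 + r)) = 2/(-22 + r))
v = 47/12 (v = 2/(-22 - 2) - 1*(-4) = 2/(-24) + 4 = 2*(-1/24) + 4 = -1/12 + 4 = 47/12 ≈ 3.9167)
sqrt((-31 - 20)*v + (-32*10 + 23)) = sqrt((-31 - 20)*(47/12) + (-32*10 + 23)) = sqrt(-51*47/12 + (-320 + 23)) = sqrt(-799/4 - 297) = sqrt(-1987/4) = I*sqrt(1987)/2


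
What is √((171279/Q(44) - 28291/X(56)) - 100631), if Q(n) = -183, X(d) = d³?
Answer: I*√929190776292730/95648 ≈ 318.7*I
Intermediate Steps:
√((171279/Q(44) - 28291/X(56)) - 100631) = √((171279/(-183) - 28291/(56³)) - 100631) = √((171279*(-1/183) - 28291/175616) - 100631) = √((-57093/61 - 28291*1/175616) - 100631) = √((-57093/61 - 28291/175616) - 100631) = √(-10028170039/10712576 - 100631) = √(-1088045405495/10712576) = I*√929190776292730/95648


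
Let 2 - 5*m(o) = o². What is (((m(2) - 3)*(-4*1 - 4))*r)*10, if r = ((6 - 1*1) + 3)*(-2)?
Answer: -4352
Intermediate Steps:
m(o) = ⅖ - o²/5
r = -16 (r = ((6 - 1) + 3)*(-2) = (5 + 3)*(-2) = 8*(-2) = -16)
(((m(2) - 3)*(-4*1 - 4))*r)*10 = ((((⅖ - ⅕*2²) - 3)*(-4*1 - 4))*(-16))*10 = ((((⅖ - ⅕*4) - 3)*(-4 - 4))*(-16))*10 = ((((⅖ - ⅘) - 3)*(-8))*(-16))*10 = (((-⅖ - 3)*(-8))*(-16))*10 = (-17/5*(-8)*(-16))*10 = ((136/5)*(-16))*10 = -2176/5*10 = -4352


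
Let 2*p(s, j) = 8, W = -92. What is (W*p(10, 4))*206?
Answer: -75808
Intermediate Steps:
p(s, j) = 4 (p(s, j) = (½)*8 = 4)
(W*p(10, 4))*206 = -92*4*206 = -368*206 = -75808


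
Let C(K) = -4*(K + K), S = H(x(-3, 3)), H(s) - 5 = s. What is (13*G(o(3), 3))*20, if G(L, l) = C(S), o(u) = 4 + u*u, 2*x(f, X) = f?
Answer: -7280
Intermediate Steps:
x(f, X) = f/2
o(u) = 4 + u²
H(s) = 5 + s
S = 7/2 (S = 5 + (½)*(-3) = 5 - 3/2 = 7/2 ≈ 3.5000)
C(K) = -8*K
G(L, l) = -28 (G(L, l) = -8*7/2 = -28)
(13*G(o(3), 3))*20 = (13*(-28))*20 = -364*20 = -7280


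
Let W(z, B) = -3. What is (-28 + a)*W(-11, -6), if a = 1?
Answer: 81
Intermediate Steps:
(-28 + a)*W(-11, -6) = (-28 + 1)*(-3) = -27*(-3) = 81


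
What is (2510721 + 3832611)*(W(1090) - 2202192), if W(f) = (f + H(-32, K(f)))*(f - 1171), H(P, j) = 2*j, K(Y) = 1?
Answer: -14530315385808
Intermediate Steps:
W(f) = (-1171 + f)*(2 + f) (W(f) = (f + 2*1)*(f - 1171) = (f + 2)*(-1171 + f) = (2 + f)*(-1171 + f) = (-1171 + f)*(2 + f))
(2510721 + 3832611)*(W(1090) - 2202192) = (2510721 + 3832611)*((-2342 + 1090² - 1169*1090) - 2202192) = 6343332*((-2342 + 1188100 - 1274210) - 2202192) = 6343332*(-88452 - 2202192) = 6343332*(-2290644) = -14530315385808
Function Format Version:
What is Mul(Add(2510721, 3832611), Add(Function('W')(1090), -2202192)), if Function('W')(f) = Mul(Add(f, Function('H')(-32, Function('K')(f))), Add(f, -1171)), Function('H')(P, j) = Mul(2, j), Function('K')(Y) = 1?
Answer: -14530315385808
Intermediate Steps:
Function('W')(f) = Mul(Add(-1171, f), Add(2, f)) (Function('W')(f) = Mul(Add(f, Mul(2, 1)), Add(f, -1171)) = Mul(Add(f, 2), Add(-1171, f)) = Mul(Add(2, f), Add(-1171, f)) = Mul(Add(-1171, f), Add(2, f)))
Mul(Add(2510721, 3832611), Add(Function('W')(1090), -2202192)) = Mul(Add(2510721, 3832611), Add(Add(-2342, Pow(1090, 2), Mul(-1169, 1090)), -2202192)) = Mul(6343332, Add(Add(-2342, 1188100, -1274210), -2202192)) = Mul(6343332, Add(-88452, -2202192)) = Mul(6343332, -2290644) = -14530315385808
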